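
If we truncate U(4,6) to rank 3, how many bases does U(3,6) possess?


Truncating U(4,6) to rank 3 gives U(3,6).
Bases of U(3,6) are all 3-element subsets of 6 elements.
Number of bases = (6 choose 3) = 20.

20


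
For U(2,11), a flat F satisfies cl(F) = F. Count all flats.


Flats of U(2,11): every subset of size < 2 is a flat, plus E itself.
Count = (11 choose 0) + (11 choose 1) + 1
     = 1 + 11 + 1
     = 13.

13


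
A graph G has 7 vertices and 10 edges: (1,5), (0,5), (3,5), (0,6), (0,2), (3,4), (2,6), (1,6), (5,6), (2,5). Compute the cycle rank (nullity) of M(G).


Cycle rank (nullity) = |E| - r(M) = |E| - (|V| - c).
|E| = 10, |V| = 7, c = 1.
Nullity = 10 - (7 - 1) = 10 - 6 = 4.

4


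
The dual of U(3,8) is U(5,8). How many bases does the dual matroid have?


The dual of U(r,n) is U(n-r, n) = U(5,8).
Bases of U(5,8) are all (5)-element subsets.
|B(M*)| = C(8,5) = 56.

56


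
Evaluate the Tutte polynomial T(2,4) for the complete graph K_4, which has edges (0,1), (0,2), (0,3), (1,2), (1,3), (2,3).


T(K_4; x,y) = x^3 + 3x^2 + 4xy + 2x + y^3 + 3y^2 + 2y.
Substituting x=2, y=4:
= 8 + 12 + 32 + 4 + 64 + 48 + 8
= 176.

176


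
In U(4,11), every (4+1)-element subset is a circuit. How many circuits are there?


In U(4,11), circuits are the (5)-element subsets.
Any set of 5 elements is dependent, and removing any one element gives
an independent set of size 4, so it is a minimal dependent set.
Number of circuits = C(11,5) = 462.

462


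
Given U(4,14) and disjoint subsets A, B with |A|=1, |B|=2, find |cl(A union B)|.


|A union B| = 1 + 2 = 3 (disjoint).
In U(4,14), cl(S) = S if |S| < 4, else cl(S) = E.
Since 3 < 4, cl(A union B) = A union B.
|cl(A union B)| = 3.

3


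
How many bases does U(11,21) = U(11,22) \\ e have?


Deleting e from U(11,22) gives U(11,21) since n > r.
Bases of U(11,21) = C(21,11) = 21! / (11! * 10!) = 352716.

352716


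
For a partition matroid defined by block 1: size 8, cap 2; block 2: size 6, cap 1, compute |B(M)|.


A basis picks exactly ci elements from block i.
Number of bases = product of C(|Si|, ci).
= C(8,2) * C(6,1)
= 28 * 6
= 168.

168


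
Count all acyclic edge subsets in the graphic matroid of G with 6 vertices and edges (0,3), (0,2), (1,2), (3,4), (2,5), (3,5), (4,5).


An independent set in a graphic matroid is an acyclic edge subset.
G has 6 vertices and 7 edges.
Enumerate all 2^7 = 128 subsets, checking for acyclicity.
Total independent sets = 104.

104


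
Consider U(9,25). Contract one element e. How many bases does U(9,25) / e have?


Contracting e from U(9,25) gives U(8,24).
Bases of U(8,24) = C(24,8) = 735471.

735471


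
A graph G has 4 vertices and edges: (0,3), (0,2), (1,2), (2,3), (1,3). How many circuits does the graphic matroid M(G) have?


A circuit in a graphic matroid = edge set of a simple cycle.
G has 4 vertices and 5 edges.
Enumerating all minimal edge subsets forming cycles...
Total circuits found: 3.

3


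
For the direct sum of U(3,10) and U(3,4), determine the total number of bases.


Bases of a direct sum M1 + M2: |B| = |B(M1)| * |B(M2)|.
|B(U(3,10))| = C(10,3) = 120.
|B(U(3,4))| = C(4,3) = 4.
Total bases = 120 * 4 = 480.

480


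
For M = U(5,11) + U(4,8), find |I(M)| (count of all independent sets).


For a direct sum, |I(M1+M2)| = |I(M1)| * |I(M2)|.
|I(U(5,11))| = sum C(11,k) for k=0..5 = 1024.
|I(U(4,8))| = sum C(8,k) for k=0..4 = 163.
Total = 1024 * 163 = 166912.

166912


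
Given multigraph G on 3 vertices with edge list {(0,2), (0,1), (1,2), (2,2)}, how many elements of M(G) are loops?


In a graphic matroid, a loop is a self-loop edge (u,u) with rank 0.
Examining all 4 edges for self-loops...
Self-loops found: (2,2)
Number of loops = 1.

1


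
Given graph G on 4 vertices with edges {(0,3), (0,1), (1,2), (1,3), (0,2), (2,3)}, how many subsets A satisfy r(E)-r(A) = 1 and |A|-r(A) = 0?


R(x,y) = sum over A in 2^E of x^(r(E)-r(A)) * y^(|A|-r(A)).
G has 4 vertices, 6 edges. r(E) = 3.
Enumerate all 2^6 = 64 subsets.
Count subsets with r(E)-r(A)=1 and |A|-r(A)=0: 15.

15


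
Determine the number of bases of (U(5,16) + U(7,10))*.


(M1+M2)* = M1* + M2*.
M1* = U(11,16), bases: C(16,11) = 4368.
M2* = U(3,10), bases: C(10,3) = 120.
|B(M*)| = 4368 * 120 = 524160.

524160


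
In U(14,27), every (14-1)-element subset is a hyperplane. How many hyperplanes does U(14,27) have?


Hyperplanes of U(14,27) are flats of rank 13.
In a uniform matroid, these are exactly the (13)-element subsets.
Count = (27 choose 13) = 20058300.

20058300


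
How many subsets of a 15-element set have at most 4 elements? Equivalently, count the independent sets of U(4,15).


Independent sets of U(4,15) are all subsets of size <= 4.
Count = (15 choose 0) + (15 choose 1) + (15 choose 2) + (15 choose 3) + (15 choose 4)
     = 1 + 15 + 105 + 455 + 1365
     = 1941.

1941


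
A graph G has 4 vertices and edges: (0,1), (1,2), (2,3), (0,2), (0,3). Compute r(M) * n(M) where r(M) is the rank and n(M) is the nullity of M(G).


r(M) = |V| - c = 4 - 1 = 3.
nullity = |E| - r(M) = 5 - 3 = 2.
Product = 3 * 2 = 6.

6


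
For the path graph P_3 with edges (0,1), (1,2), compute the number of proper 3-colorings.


P(P_3, k) = k * (k-1)^(2).
P(3) = 3 * 2^2 = 3 * 4 = 12.

12


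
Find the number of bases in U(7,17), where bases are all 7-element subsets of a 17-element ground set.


Bases of U(7,17) are all 7-element subsets of the 17-element ground set.
Number of bases = C(17,7).
(17 choose 7) = 19448.

19448


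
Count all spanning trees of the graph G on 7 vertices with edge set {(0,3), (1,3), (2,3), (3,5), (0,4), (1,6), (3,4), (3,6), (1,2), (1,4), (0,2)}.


By Kirchhoff's matrix tree theorem, the number of spanning trees equals
the determinant of any cofactor of the Laplacian matrix L.
G has 7 vertices and 11 edges.
Computing the (6 x 6) cofactor determinant gives 111.

111


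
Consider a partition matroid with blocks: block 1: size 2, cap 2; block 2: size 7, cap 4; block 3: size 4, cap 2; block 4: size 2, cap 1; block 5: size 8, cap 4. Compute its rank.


Rank of a partition matroid = sum of min(|Si|, ci) for each block.
= min(2,2) + min(7,4) + min(4,2) + min(2,1) + min(8,4)
= 2 + 4 + 2 + 1 + 4
= 13.

13


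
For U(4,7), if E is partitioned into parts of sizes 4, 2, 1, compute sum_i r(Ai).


r(Ai) = min(|Ai|, 4) for each part.
Sum = min(4,4) + min(2,4) + min(1,4)
    = 4 + 2 + 1
    = 7.

7


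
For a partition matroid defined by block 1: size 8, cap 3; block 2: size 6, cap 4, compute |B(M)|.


A basis picks exactly ci elements from block i.
Number of bases = product of C(|Si|, ci).
= C(8,3) * C(6,4)
= 56 * 15
= 840.

840


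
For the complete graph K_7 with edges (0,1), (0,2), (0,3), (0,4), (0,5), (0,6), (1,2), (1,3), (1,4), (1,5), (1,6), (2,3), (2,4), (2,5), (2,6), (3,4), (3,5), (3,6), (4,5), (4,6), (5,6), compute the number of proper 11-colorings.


P(K_7, k) = k(k-1)(k-2)...(k-6).
P(11) = (11) * (10) * (9) * (8) * (7) * (6) * (5) = 1663200.

1663200


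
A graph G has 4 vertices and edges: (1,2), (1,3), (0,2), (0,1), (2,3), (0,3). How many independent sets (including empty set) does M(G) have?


An independent set in a graphic matroid is an acyclic edge subset.
G has 4 vertices and 6 edges.
Enumerate all 2^6 = 64 subsets, checking for acyclicity.
Total independent sets = 38.

38


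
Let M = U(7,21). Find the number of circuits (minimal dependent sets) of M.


In U(7,21), circuits are the (8)-element subsets.
Any set of 8 elements is dependent, and removing any one element gives
an independent set of size 7, so it is a minimal dependent set.
Number of circuits = (21 choose 8) = 203490.

203490


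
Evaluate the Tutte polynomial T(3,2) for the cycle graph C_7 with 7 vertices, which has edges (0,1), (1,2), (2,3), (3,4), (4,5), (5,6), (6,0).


T(C_7; x,y) = x + x^2 + ... + x^(6) + y.
T(3,2) = 3^1 + 3^2 + 3^3 + 3^4 + 3^5 + 3^6 + 2
= 3 + 9 + 27 + 81 + 243 + 729 + 2
= 1094.

1094


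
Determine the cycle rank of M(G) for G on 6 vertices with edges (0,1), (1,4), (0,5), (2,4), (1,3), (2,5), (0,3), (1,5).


Cycle rank (nullity) = |E| - r(M) = |E| - (|V| - c).
|E| = 8, |V| = 6, c = 1.
Nullity = 8 - (6 - 1) = 8 - 5 = 3.

3


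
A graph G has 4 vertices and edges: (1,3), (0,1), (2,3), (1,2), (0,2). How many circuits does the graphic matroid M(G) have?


A circuit in a graphic matroid = edge set of a simple cycle.
G has 4 vertices and 5 edges.
Enumerating all minimal edge subsets forming cycles...
Total circuits found: 3.

3


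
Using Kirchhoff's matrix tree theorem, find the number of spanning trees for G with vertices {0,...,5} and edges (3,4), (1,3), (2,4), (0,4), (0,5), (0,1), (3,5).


By Kirchhoff's matrix tree theorem, the number of spanning trees equals
the determinant of any cofactor of the Laplacian matrix L.
G has 6 vertices and 7 edges.
Computing the (5 x 5) cofactor determinant gives 12.

12


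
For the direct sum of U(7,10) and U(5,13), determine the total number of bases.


Bases of a direct sum M1 + M2: |B| = |B(M1)| * |B(M2)|.
|B(U(7,10))| = C(10,7) = 120.
|B(U(5,13))| = C(13,5) = 1287.
Total bases = 120 * 1287 = 154440.

154440


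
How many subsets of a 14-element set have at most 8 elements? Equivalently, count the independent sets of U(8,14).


Independent sets of U(8,14) are all subsets of size <= 8.
Count = (14 choose 0) + (14 choose 1) + (14 choose 2) + (14 choose 3) + (14 choose 4) + (14 choose 5) + (14 choose 6) + (14 choose 7) + (14 choose 8)
     = 1 + 14 + 91 + 364 + 1001 + 2002 + 3003 + 3432 + 3003
     = 12911.

12911


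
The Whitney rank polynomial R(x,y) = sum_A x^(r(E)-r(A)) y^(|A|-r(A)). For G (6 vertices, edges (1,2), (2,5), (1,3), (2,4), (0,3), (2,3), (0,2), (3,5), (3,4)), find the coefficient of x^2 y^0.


R(x,y) = sum over A in 2^E of x^(r(E)-r(A)) * y^(|A|-r(A)).
G has 6 vertices, 9 edges. r(E) = 5.
Enumerate all 2^9 = 512 subsets.
Count subsets with r(E)-r(A)=2 and |A|-r(A)=0: 80.

80


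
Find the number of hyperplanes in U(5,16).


Hyperplanes of U(5,16) are flats of rank 4.
In a uniform matroid, these are exactly the (4)-element subsets.
Count = C(16,4) = (16 * 15 * 14 * 13) / (1 * 2 * 3 * 4) = 1820.

1820


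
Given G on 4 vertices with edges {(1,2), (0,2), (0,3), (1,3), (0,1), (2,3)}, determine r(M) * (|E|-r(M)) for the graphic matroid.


r(M) = |V| - c = 4 - 1 = 3.
nullity = |E| - r(M) = 6 - 3 = 3.
Product = 3 * 3 = 9.

9


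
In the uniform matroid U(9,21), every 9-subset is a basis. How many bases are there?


Bases of U(9,21) are all 9-element subsets of the 21-element ground set.
Number of bases = C(21,9).
(21 choose 9) = 293930.

293930


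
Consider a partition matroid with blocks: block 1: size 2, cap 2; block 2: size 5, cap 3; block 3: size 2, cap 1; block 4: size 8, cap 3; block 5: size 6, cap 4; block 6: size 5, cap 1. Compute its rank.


Rank of a partition matroid = sum of min(|Si|, ci) for each block.
= min(2,2) + min(5,3) + min(2,1) + min(8,3) + min(6,4) + min(5,1)
= 2 + 3 + 1 + 3 + 4 + 1
= 14.

14


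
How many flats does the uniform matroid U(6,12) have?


Flats of U(6,12): every subset of size < 6 is a flat, plus E itself.
Count = (12 choose 0) + (12 choose 1) + (12 choose 2) + (12 choose 3) + (12 choose 4) + (12 choose 5) + 1
     = 1 + 12 + 66 + 220 + 495 + 792 + 1
     = 1587.

1587


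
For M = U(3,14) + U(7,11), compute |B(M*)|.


(M1+M2)* = M1* + M2*.
M1* = U(11,14), bases: C(14,11) = 364.
M2* = U(4,11), bases: C(11,4) = 330.
|B(M*)| = 364 * 330 = 120120.

120120


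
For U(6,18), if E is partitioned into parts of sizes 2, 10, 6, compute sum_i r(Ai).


r(Ai) = min(|Ai|, 6) for each part.
Sum = min(2,6) + min(10,6) + min(6,6)
    = 2 + 6 + 6
    = 14.

14


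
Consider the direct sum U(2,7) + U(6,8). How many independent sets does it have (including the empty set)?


For a direct sum, |I(M1+M2)| = |I(M1)| * |I(M2)|.
|I(U(2,7))| = sum C(7,k) for k=0..2 = 29.
|I(U(6,8))| = sum C(8,k) for k=0..6 = 247.
Total = 29 * 247 = 7163.

7163


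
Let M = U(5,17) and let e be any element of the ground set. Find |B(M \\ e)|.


Deleting e from U(5,17) gives U(5,16) since n > r.
Bases of U(5,16) = C(16,5) = 16! / (5! * 11!) = 4368.

4368


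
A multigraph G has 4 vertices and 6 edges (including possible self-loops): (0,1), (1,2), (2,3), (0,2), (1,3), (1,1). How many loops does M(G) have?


In a graphic matroid, a loop is a self-loop edge (u,u) with rank 0.
Examining all 6 edges for self-loops...
Self-loops found: (1,1)
Number of loops = 1.

1


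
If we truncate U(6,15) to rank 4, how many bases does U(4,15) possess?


Truncating U(6,15) to rank 4 gives U(4,15).
Bases of U(4,15) are all 4-element subsets of 15 elements.
Number of bases = (15 choose 4) = 1365.

1365


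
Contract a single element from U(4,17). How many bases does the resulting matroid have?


Contracting e from U(4,17) gives U(3,16).
Bases of U(3,16) = (16 choose 3) = 560.

560


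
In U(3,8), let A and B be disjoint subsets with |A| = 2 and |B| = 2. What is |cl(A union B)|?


|A union B| = 2 + 2 = 4 (disjoint).
In U(3,8), cl(S) = S if |S| < 3, else cl(S) = E.
Since 4 >= 3, cl(A union B) = E.
|cl(A union B)| = 8.

8


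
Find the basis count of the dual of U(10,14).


The dual of U(r,n) is U(n-r, n) = U(4,14).
Bases of U(4,14) are all (4)-element subsets.
|B(M*)| = C(14,4) = 14! / (4! * 10!) = 1001.

1001


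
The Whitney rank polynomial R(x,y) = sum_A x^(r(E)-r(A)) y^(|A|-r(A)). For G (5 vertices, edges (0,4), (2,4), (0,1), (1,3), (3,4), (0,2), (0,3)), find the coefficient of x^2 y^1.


R(x,y) = sum over A in 2^E of x^(r(E)-r(A)) * y^(|A|-r(A)).
G has 5 vertices, 7 edges. r(E) = 4.
Enumerate all 2^7 = 128 subsets.
Count subsets with r(E)-r(A)=2 and |A|-r(A)=1: 3.

3


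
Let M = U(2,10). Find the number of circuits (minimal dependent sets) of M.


In U(2,10), circuits are the (3)-element subsets.
Any set of 3 elements is dependent, and removing any one element gives
an independent set of size 2, so it is a minimal dependent set.
Number of circuits = C(10,3) = (10 * 9 * 8) / (1 * 2 * 3) = 120.

120


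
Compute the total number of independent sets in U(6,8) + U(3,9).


For a direct sum, |I(M1+M2)| = |I(M1)| * |I(M2)|.
|I(U(6,8))| = sum C(8,k) for k=0..6 = 247.
|I(U(3,9))| = sum C(9,k) for k=0..3 = 130.
Total = 247 * 130 = 32110.

32110


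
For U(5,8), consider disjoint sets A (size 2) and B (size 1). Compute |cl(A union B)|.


|A union B| = 2 + 1 = 3 (disjoint).
In U(5,8), cl(S) = S if |S| < 5, else cl(S) = E.
Since 3 < 5, cl(A union B) = A union B.
|cl(A union B)| = 3.

3


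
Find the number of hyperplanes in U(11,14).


Hyperplanes of U(11,14) are flats of rank 10.
In a uniform matroid, these are exactly the (10)-element subsets.
Count = C(14,10) = 1001.

1001


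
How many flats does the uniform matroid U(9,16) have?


Flats of U(9,16): every subset of size < 9 is a flat, plus E itself.
Count = (16 choose 0) + (16 choose 1) + (16 choose 2) + (16 choose 3) + (16 choose 4) + (16 choose 5) + (16 choose 6) + (16 choose 7) + (16 choose 8) + 1
     = 1 + 16 + 120 + 560 + 1820 + 4368 + 8008 + 11440 + 12870 + 1
     = 39204.

39204


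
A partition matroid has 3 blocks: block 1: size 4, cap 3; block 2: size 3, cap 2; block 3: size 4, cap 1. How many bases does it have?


A basis picks exactly ci elements from block i.
Number of bases = product of C(|Si|, ci).
= C(4,3) * C(3,2) * C(4,1)
= 4 * 3 * 4
= 48.

48


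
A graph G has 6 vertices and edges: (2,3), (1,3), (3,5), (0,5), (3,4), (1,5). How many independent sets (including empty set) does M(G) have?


An independent set in a graphic matroid is an acyclic edge subset.
G has 6 vertices and 6 edges.
Enumerate all 2^6 = 64 subsets, checking for acyclicity.
Total independent sets = 56.

56


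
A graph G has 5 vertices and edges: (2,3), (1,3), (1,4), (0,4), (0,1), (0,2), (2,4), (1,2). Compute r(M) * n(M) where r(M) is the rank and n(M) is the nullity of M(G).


r(M) = |V| - c = 5 - 1 = 4.
nullity = |E| - r(M) = 8 - 4 = 4.
Product = 4 * 4 = 16.

16


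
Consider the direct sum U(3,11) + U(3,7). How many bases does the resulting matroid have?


Bases of a direct sum M1 + M2: |B| = |B(M1)| * |B(M2)|.
|B(U(3,11))| = C(11,3) = 165.
|B(U(3,7))| = C(7,3) = 35.
Total bases = 165 * 35 = 5775.

5775


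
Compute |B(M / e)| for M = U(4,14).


Contracting e from U(4,14) gives U(3,13).
Bases of U(3,13) = C(13,3) = (13 * 12 * 11) / (1 * 2 * 3) = 286.

286


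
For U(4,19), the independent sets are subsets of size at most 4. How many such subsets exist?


Independent sets of U(4,19) are all subsets of size <= 4.
Count = C(19,0) + C(19,1) + C(19,2) + C(19,3) + C(19,4)
     = 1 + 19 + 171 + 969 + 3876
     = 5036.

5036


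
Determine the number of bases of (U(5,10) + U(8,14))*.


(M1+M2)* = M1* + M2*.
M1* = U(5,10), bases: C(10,5) = 252.
M2* = U(6,14), bases: C(14,6) = 3003.
|B(M*)| = 252 * 3003 = 756756.

756756


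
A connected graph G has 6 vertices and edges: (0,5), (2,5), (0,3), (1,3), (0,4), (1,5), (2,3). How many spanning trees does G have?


By Kirchhoff's matrix tree theorem, the number of spanning trees equals
the determinant of any cofactor of the Laplacian matrix L.
G has 6 vertices and 7 edges.
Computing the (5 x 5) cofactor determinant gives 12.

12


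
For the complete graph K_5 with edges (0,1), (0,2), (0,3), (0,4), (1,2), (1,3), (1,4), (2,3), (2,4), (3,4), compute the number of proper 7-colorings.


P(K_5, k) = k(k-1)(k-2)...(k-4).
P(7) = (7) * (6) * (5) * (4) * (3) = 2520.

2520


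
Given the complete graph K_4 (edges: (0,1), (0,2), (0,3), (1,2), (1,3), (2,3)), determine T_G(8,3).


T(K_4; x,y) = x^3 + 3x^2 + 4xy + 2x + y^3 + 3y^2 + 2y.
Substituting x=8, y=3:
= 512 + 192 + 96 + 16 + 27 + 27 + 6
= 876.

876


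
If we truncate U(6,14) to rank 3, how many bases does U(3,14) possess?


Truncating U(6,14) to rank 3 gives U(3,14).
Bases of U(3,14) are all 3-element subsets of 14 elements.
Number of bases = C(14,3) = 14! / (3! * 11!) = 364.

364


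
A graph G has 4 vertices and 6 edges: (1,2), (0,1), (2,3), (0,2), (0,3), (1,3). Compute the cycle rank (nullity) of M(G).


Cycle rank (nullity) = |E| - r(M) = |E| - (|V| - c).
|E| = 6, |V| = 4, c = 1.
Nullity = 6 - (4 - 1) = 6 - 3 = 3.

3


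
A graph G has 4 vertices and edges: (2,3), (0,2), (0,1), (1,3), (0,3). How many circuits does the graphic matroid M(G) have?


A circuit in a graphic matroid = edge set of a simple cycle.
G has 4 vertices and 5 edges.
Enumerating all minimal edge subsets forming cycles...
Total circuits found: 3.

3


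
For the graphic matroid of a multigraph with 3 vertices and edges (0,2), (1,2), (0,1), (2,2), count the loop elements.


In a graphic matroid, a loop is a self-loop edge (u,u) with rank 0.
Examining all 4 edges for self-loops...
Self-loops found: (2,2)
Number of loops = 1.

1


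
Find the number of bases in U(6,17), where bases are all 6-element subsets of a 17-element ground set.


Bases of U(6,17) are all 6-element subsets of the 17-element ground set.
Number of bases = C(17,6).
(17 choose 6) = 12376.

12376


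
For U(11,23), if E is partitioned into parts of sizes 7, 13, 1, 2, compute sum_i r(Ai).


r(Ai) = min(|Ai|, 11) for each part.
Sum = min(7,11) + min(13,11) + min(1,11) + min(2,11)
    = 7 + 11 + 1 + 2
    = 21.

21


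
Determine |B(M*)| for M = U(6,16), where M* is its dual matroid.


The dual of U(r,n) is U(n-r, n) = U(10,16).
Bases of U(10,16) are all (10)-element subsets.
|B(M*)| = C(16,10) = 16! / (10! * 6!) = 8008.

8008


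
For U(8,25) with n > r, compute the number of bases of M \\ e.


Deleting e from U(8,25) gives U(8,24) since n > r.
Bases of U(8,24) = (24 choose 8) = 735471.

735471


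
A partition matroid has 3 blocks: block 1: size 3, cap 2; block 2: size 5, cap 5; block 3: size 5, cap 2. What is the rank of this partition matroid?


Rank of a partition matroid = sum of min(|Si|, ci) for each block.
= min(3,2) + min(5,5) + min(5,2)
= 2 + 5 + 2
= 9.

9


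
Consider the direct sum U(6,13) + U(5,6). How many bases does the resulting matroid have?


Bases of a direct sum M1 + M2: |B| = |B(M1)| * |B(M2)|.
|B(U(6,13))| = C(13,6) = 1716.
|B(U(5,6))| = C(6,5) = 6.
Total bases = 1716 * 6 = 10296.

10296


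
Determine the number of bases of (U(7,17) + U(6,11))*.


(M1+M2)* = M1* + M2*.
M1* = U(10,17), bases: C(17,10) = 19448.
M2* = U(5,11), bases: C(11,5) = 462.
|B(M*)| = 19448 * 462 = 8984976.

8984976


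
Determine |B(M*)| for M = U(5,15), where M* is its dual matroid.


The dual of U(r,n) is U(n-r, n) = U(10,15).
Bases of U(10,15) are all (10)-element subsets.
|B(M*)| = (15 choose 10) = 3003.

3003


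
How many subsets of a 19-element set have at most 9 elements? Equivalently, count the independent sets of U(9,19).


Independent sets of U(9,19) are all subsets of size <= 9.
Count = (19 choose 0) + (19 choose 1) + (19 choose 2) + (19 choose 3) + (19 choose 4) + (19 choose 5) + (19 choose 6) + (19 choose 7) + (19 choose 8) + (19 choose 9)
     = 1 + 19 + 171 + 969 + 3876 + 11628 + 27132 + 50388 + 75582 + 92378
     = 262144.

262144


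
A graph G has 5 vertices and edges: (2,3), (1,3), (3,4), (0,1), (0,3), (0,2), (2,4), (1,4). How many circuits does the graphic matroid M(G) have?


A circuit in a graphic matroid = edge set of a simple cycle.
G has 5 vertices and 8 edges.
Enumerating all minimal edge subsets forming cycles...
Total circuits found: 13.

13


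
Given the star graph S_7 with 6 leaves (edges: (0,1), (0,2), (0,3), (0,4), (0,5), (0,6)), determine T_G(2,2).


A star on 7 vertices is a tree with 6 edges.
T(x,y) = x^(6) for any tree.
T(2,2) = 2^6 = 64.

64


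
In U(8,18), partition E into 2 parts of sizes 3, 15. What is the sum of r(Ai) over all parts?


r(Ai) = min(|Ai|, 8) for each part.
Sum = min(3,8) + min(15,8)
    = 3 + 8
    = 11.

11


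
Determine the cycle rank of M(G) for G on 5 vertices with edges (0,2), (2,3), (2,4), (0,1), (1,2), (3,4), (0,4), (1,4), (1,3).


Cycle rank (nullity) = |E| - r(M) = |E| - (|V| - c).
|E| = 9, |V| = 5, c = 1.
Nullity = 9 - (5 - 1) = 9 - 4 = 5.

5


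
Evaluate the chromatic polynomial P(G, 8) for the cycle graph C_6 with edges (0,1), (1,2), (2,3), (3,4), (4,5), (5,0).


P(C_6, k) = (k-1)^6 + (-1)^6*(k-1).
P(8) = (7)^6 + 7
= 117649 + 7 = 117656.

117656


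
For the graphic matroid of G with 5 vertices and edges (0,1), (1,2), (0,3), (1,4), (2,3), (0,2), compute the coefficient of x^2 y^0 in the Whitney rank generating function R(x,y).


R(x,y) = sum over A in 2^E of x^(r(E)-r(A)) * y^(|A|-r(A)).
G has 5 vertices, 6 edges. r(E) = 4.
Enumerate all 2^6 = 64 subsets.
Count subsets with r(E)-r(A)=2 and |A|-r(A)=0: 15.

15


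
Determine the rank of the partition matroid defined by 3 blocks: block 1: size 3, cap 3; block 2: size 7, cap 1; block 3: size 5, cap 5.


Rank of a partition matroid = sum of min(|Si|, ci) for each block.
= min(3,3) + min(7,1) + min(5,5)
= 3 + 1 + 5
= 9.

9


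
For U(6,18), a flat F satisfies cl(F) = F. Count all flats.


Flats of U(6,18): every subset of size < 6 is a flat, plus E itself.
Count = C(18,0) + C(18,1) + C(18,2) + C(18,3) + C(18,4) + C(18,5) + 1
     = 1 + 18 + 153 + 816 + 3060 + 8568 + 1
     = 12617.

12617


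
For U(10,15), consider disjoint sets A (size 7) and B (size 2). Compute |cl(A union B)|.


|A union B| = 7 + 2 = 9 (disjoint).
In U(10,15), cl(S) = S if |S| < 10, else cl(S) = E.
Since 9 < 10, cl(A union B) = A union B.
|cl(A union B)| = 9.

9


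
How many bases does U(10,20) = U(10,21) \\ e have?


Deleting e from U(10,21) gives U(10,20) since n > r.
Bases of U(10,20) = (20 choose 10) = 184756.

184756


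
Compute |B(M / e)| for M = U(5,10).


Contracting e from U(5,10) gives U(4,9).
Bases of U(4,9) = C(9,4) = 9! / (4! * 5!) = 126.

126


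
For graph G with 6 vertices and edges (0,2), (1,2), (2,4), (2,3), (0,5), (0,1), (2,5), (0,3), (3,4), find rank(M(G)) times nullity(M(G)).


r(M) = |V| - c = 6 - 1 = 5.
nullity = |E| - r(M) = 9 - 5 = 4.
Product = 5 * 4 = 20.

20


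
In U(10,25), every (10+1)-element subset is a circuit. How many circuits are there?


In U(10,25), circuits are the (11)-element subsets.
Any set of 11 elements is dependent, and removing any one element gives
an independent set of size 10, so it is a minimal dependent set.
Number of circuits = C(25,11) = 4457400.

4457400


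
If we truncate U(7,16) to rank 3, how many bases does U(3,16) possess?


Truncating U(7,16) to rank 3 gives U(3,16).
Bases of U(3,16) are all 3-element subsets of 16 elements.
Number of bases = C(16,3) = (16 * 15 * 14) / (1 * 2 * 3) = 560.

560


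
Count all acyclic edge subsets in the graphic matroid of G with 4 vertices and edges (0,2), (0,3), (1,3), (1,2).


An independent set in a graphic matroid is an acyclic edge subset.
G has 4 vertices and 4 edges.
Enumerate all 2^4 = 16 subsets, checking for acyclicity.
Total independent sets = 15.

15


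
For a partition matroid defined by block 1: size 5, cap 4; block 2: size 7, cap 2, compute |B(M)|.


A basis picks exactly ci elements from block i.
Number of bases = product of C(|Si|, ci).
= C(5,4) * C(7,2)
= 5 * 21
= 105.

105


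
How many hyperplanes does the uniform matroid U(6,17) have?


Hyperplanes of U(6,17) are flats of rank 5.
In a uniform matroid, these are exactly the (5)-element subsets.
Count = (17 choose 5) = 6188.

6188


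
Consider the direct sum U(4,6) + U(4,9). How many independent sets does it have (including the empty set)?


For a direct sum, |I(M1+M2)| = |I(M1)| * |I(M2)|.
|I(U(4,6))| = sum C(6,k) for k=0..4 = 57.
|I(U(4,9))| = sum C(9,k) for k=0..4 = 256.
Total = 57 * 256 = 14592.

14592


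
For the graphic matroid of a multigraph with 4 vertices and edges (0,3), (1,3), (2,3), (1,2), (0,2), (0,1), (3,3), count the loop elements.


In a graphic matroid, a loop is a self-loop edge (u,u) with rank 0.
Examining all 7 edges for self-loops...
Self-loops found: (3,3)
Number of loops = 1.

1


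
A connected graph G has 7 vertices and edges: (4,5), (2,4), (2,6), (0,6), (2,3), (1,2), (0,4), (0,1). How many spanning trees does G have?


By Kirchhoff's matrix tree theorem, the number of spanning trees equals
the determinant of any cofactor of the Laplacian matrix L.
G has 7 vertices and 8 edges.
Computing the (6 x 6) cofactor determinant gives 12.

12


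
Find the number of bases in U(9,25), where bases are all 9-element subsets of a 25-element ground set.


Bases of U(9,25) are all 9-element subsets of the 25-element ground set.
Number of bases = C(25,9).
(25 choose 9) = 2042975.

2042975


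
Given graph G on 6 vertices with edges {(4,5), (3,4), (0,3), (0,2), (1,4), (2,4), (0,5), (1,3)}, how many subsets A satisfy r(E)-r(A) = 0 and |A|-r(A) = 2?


R(x,y) = sum over A in 2^E of x^(r(E)-r(A)) * y^(|A|-r(A)).
G has 6 vertices, 8 edges. r(E) = 5.
Enumerate all 2^8 = 256 subsets.
Count subsets with r(E)-r(A)=0 and |A|-r(A)=2: 8.

8


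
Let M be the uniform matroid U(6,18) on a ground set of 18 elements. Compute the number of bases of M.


Bases of U(6,18) are all 6-element subsets of the 18-element ground set.
Number of bases = C(18,6).
(18 choose 6) = 18564.

18564


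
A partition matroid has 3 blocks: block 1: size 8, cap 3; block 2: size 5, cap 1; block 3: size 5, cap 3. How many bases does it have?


A basis picks exactly ci elements from block i.
Number of bases = product of C(|Si|, ci).
= C(8,3) * C(5,1) * C(5,3)
= 56 * 5 * 10
= 2800.

2800


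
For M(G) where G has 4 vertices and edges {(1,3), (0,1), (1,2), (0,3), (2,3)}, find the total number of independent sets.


An independent set in a graphic matroid is an acyclic edge subset.
G has 4 vertices and 5 edges.
Enumerate all 2^5 = 32 subsets, checking for acyclicity.
Total independent sets = 24.

24


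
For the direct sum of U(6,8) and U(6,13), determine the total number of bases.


Bases of a direct sum M1 + M2: |B| = |B(M1)| * |B(M2)|.
|B(U(6,8))| = C(8,6) = 28.
|B(U(6,13))| = C(13,6) = 1716.
Total bases = 28 * 1716 = 48048.

48048


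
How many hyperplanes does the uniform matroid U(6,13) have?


Hyperplanes of U(6,13) are flats of rank 5.
In a uniform matroid, these are exactly the (5)-element subsets.
Count = C(13,5) = 1287.

1287


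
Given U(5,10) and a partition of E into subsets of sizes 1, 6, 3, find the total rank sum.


r(Ai) = min(|Ai|, 5) for each part.
Sum = min(1,5) + min(6,5) + min(3,5)
    = 1 + 5 + 3
    = 9.

9


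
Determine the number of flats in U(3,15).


Flats of U(3,15): every subset of size < 3 is a flat, plus E itself.
Count = C(15,0) + C(15,1) + C(15,2) + 1
     = 1 + 15 + 105 + 1
     = 122.

122


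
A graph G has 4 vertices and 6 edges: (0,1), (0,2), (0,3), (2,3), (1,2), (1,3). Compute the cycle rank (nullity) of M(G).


Cycle rank (nullity) = |E| - r(M) = |E| - (|V| - c).
|E| = 6, |V| = 4, c = 1.
Nullity = 6 - (4 - 1) = 6 - 3 = 3.

3


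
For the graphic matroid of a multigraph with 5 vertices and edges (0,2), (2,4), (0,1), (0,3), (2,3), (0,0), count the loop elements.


In a graphic matroid, a loop is a self-loop edge (u,u) with rank 0.
Examining all 6 edges for self-loops...
Self-loops found: (0,0)
Number of loops = 1.

1


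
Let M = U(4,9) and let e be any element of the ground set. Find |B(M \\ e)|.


Deleting e from U(4,9) gives U(4,8) since n > r.
Bases of U(4,8) = C(8,4) = 8! / (4! * 4!) = 70.

70


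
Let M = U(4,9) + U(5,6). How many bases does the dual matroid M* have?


(M1+M2)* = M1* + M2*.
M1* = U(5,9), bases: C(9,5) = 126.
M2* = U(1,6), bases: C(6,1) = 6.
|B(M*)| = 126 * 6 = 756.

756


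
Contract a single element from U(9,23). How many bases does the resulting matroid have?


Contracting e from U(9,23) gives U(8,22).
Bases of U(8,22) = C(22,8) = 22! / (8! * 14!) = 319770.

319770


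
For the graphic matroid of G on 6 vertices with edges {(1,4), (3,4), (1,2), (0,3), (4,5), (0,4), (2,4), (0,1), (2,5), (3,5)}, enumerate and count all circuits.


A circuit in a graphic matroid = edge set of a simple cycle.
G has 6 vertices and 10 edges.
Enumerating all minimal edge subsets forming cycles...
Total circuits found: 21.

21


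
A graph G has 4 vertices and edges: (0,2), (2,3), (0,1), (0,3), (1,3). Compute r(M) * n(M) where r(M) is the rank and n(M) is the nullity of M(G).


r(M) = |V| - c = 4 - 1 = 3.
nullity = |E| - r(M) = 5 - 3 = 2.
Product = 3 * 2 = 6.

6


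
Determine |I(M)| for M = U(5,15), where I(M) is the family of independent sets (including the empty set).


Independent sets of U(5,15) are all subsets of size <= 5.
Count = (15 choose 0) + (15 choose 1) + (15 choose 2) + (15 choose 3) + (15 choose 4) + (15 choose 5)
     = 1 + 15 + 105 + 455 + 1365 + 3003
     = 4944.

4944


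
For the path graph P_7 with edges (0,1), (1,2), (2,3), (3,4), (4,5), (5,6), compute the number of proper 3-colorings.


P(P_7, k) = k * (k-1)^(6).
P(3) = 3 * 2^6 = 3 * 64 = 192.

192


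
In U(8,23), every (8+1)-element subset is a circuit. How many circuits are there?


In U(8,23), circuits are the (9)-element subsets.
Any set of 9 elements is dependent, and removing any one element gives
an independent set of size 8, so it is a minimal dependent set.
Number of circuits = (23 choose 9) = 817190.

817190


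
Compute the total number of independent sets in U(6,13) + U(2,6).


For a direct sum, |I(M1+M2)| = |I(M1)| * |I(M2)|.
|I(U(6,13))| = sum C(13,k) for k=0..6 = 4096.
|I(U(2,6))| = sum C(6,k) for k=0..2 = 22.
Total = 4096 * 22 = 90112.

90112


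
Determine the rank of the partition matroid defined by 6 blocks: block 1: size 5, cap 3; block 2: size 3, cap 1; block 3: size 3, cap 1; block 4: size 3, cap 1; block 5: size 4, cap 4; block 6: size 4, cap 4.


Rank of a partition matroid = sum of min(|Si|, ci) for each block.
= min(5,3) + min(3,1) + min(3,1) + min(3,1) + min(4,4) + min(4,4)
= 3 + 1 + 1 + 1 + 4 + 4
= 14.

14


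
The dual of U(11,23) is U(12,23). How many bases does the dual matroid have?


The dual of U(r,n) is U(n-r, n) = U(12,23).
Bases of U(12,23) are all (12)-element subsets.
|B(M*)| = C(23,12) = 1352078.

1352078


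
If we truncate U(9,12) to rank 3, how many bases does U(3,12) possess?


Truncating U(9,12) to rank 3 gives U(3,12).
Bases of U(3,12) are all 3-element subsets of 12 elements.
Number of bases = C(12,3) = 12! / (3! * 9!) = 220.

220


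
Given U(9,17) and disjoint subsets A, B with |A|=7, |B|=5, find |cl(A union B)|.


|A union B| = 7 + 5 = 12 (disjoint).
In U(9,17), cl(S) = S if |S| < 9, else cl(S) = E.
Since 12 >= 9, cl(A union B) = E.
|cl(A union B)| = 17.

17


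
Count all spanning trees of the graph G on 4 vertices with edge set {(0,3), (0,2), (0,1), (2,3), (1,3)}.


By Kirchhoff's matrix tree theorem, the number of spanning trees equals
the determinant of any cofactor of the Laplacian matrix L.
G has 4 vertices and 5 edges.
Computing the (3 x 3) cofactor determinant gives 8.

8


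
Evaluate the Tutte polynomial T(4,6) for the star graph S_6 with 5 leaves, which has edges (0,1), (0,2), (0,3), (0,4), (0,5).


A star on 6 vertices is a tree with 5 edges.
T(x,y) = x^(5) for any tree.
T(4,6) = 4^5 = 1024.

1024


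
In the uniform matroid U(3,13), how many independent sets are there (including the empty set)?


Independent sets of U(3,13) are all subsets of size <= 3.
Count = (13 choose 0) + (13 choose 1) + (13 choose 2) + (13 choose 3)
     = 1 + 13 + 78 + 286
     = 378.

378


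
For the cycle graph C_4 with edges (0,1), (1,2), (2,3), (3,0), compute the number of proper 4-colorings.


P(C_4, k) = (k-1)^4 + (-1)^4*(k-1).
P(4) = (3)^4 + 3
= 81 + 3 = 84.

84


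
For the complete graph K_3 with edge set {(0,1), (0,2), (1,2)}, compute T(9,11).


T(K_3; x,y) = x^2 + x + y.
T(9,11) = 81 + 9 + 11 = 101.

101


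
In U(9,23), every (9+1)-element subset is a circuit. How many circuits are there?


In U(9,23), circuits are the (10)-element subsets.
Any set of 10 elements is dependent, and removing any one element gives
an independent set of size 9, so it is a minimal dependent set.
Number of circuits = (23 choose 10) = 1144066.

1144066


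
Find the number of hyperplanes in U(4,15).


Hyperplanes of U(4,15) are flats of rank 3.
In a uniform matroid, these are exactly the (3)-element subsets.
Count = C(15,3) = 15! / (3! * 12!) = 455.

455


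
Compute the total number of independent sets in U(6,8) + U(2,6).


For a direct sum, |I(M1+M2)| = |I(M1)| * |I(M2)|.
|I(U(6,8))| = sum C(8,k) for k=0..6 = 247.
|I(U(2,6))| = sum C(6,k) for k=0..2 = 22.
Total = 247 * 22 = 5434.

5434


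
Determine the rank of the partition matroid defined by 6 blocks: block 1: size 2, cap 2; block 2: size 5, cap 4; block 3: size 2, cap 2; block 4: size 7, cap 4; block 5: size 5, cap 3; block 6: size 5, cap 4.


Rank of a partition matroid = sum of min(|Si|, ci) for each block.
= min(2,2) + min(5,4) + min(2,2) + min(7,4) + min(5,3) + min(5,4)
= 2 + 4 + 2 + 4 + 3 + 4
= 19.

19


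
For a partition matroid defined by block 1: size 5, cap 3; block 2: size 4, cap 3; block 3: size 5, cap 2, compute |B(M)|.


A basis picks exactly ci elements from block i.
Number of bases = product of C(|Si|, ci).
= C(5,3) * C(4,3) * C(5,2)
= 10 * 4 * 10
= 400.

400


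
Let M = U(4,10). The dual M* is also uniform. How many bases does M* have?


The dual of U(r,n) is U(n-r, n) = U(6,10).
Bases of U(6,10) are all (6)-element subsets.
|B(M*)| = C(10,6) = 210.

210


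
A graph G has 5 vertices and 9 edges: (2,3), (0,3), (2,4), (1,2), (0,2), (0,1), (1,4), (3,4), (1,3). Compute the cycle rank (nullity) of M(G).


Cycle rank (nullity) = |E| - r(M) = |E| - (|V| - c).
|E| = 9, |V| = 5, c = 1.
Nullity = 9 - (5 - 1) = 9 - 4 = 5.

5


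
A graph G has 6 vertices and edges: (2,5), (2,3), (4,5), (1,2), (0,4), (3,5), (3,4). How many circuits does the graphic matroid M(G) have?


A circuit in a graphic matroid = edge set of a simple cycle.
G has 6 vertices and 7 edges.
Enumerating all minimal edge subsets forming cycles...
Total circuits found: 3.

3


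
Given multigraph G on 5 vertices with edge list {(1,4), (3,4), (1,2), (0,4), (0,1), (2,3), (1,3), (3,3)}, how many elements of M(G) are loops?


In a graphic matroid, a loop is a self-loop edge (u,u) with rank 0.
Examining all 8 edges for self-loops...
Self-loops found: (3,3)
Number of loops = 1.

1


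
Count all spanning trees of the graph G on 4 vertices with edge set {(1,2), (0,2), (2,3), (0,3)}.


By Kirchhoff's matrix tree theorem, the number of spanning trees equals
the determinant of any cofactor of the Laplacian matrix L.
G has 4 vertices and 4 edges.
Computing the (3 x 3) cofactor determinant gives 3.

3


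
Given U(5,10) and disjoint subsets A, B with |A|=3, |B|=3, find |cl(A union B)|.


|A union B| = 3 + 3 = 6 (disjoint).
In U(5,10), cl(S) = S if |S| < 5, else cl(S) = E.
Since 6 >= 5, cl(A union B) = E.
|cl(A union B)| = 10.

10


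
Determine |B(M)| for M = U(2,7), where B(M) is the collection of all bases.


Bases of U(2,7) are all 2-element subsets of the 7-element ground set.
Number of bases = C(7,2).
(7 choose 2) = 21.

21


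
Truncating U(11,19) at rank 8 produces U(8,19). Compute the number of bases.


Truncating U(11,19) to rank 8 gives U(8,19).
Bases of U(8,19) are all 8-element subsets of 19 elements.
Number of bases = C(19,8) = 75582.

75582


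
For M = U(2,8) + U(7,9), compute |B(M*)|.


(M1+M2)* = M1* + M2*.
M1* = U(6,8), bases: C(8,6) = 28.
M2* = U(2,9), bases: C(9,2) = 36.
|B(M*)| = 28 * 36 = 1008.

1008


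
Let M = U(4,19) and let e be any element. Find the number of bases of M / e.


Contracting e from U(4,19) gives U(3,18).
Bases of U(3,18) = C(18,3) = 18! / (3! * 15!) = 816.

816


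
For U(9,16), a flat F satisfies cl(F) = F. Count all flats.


Flats of U(9,16): every subset of size < 9 is a flat, plus E itself.
Count = C(16,0) + C(16,1) + C(16,2) + C(16,3) + C(16,4) + C(16,5) + C(16,6) + C(16,7) + C(16,8) + 1
     = 1 + 16 + 120 + 560 + 1820 + 4368 + 8008 + 11440 + 12870 + 1
     = 39204.

39204


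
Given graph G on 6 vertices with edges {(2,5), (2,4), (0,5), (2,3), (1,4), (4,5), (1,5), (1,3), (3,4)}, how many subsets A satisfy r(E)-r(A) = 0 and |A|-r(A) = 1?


R(x,y) = sum over A in 2^E of x^(r(E)-r(A)) * y^(|A|-r(A)).
G has 6 vertices, 9 edges. r(E) = 5.
Enumerate all 2^9 = 512 subsets.
Count subsets with r(E)-r(A)=0 and |A|-r(A)=1: 52.

52


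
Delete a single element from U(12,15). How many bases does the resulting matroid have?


Deleting e from U(12,15) gives U(12,14) since n > r.
Bases of U(12,14) = (14 choose 12) = 91.

91


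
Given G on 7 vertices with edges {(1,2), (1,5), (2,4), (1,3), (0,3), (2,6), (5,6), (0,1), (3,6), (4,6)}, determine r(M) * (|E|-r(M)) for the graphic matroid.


r(M) = |V| - c = 7 - 1 = 6.
nullity = |E| - r(M) = 10 - 6 = 4.
Product = 6 * 4 = 24.

24


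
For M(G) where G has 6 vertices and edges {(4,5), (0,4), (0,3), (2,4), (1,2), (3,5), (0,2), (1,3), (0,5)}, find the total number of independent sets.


An independent set in a graphic matroid is an acyclic edge subset.
G has 6 vertices and 9 edges.
Enumerate all 2^9 = 512 subsets, checking for acyclicity.
Total independent sets = 298.

298


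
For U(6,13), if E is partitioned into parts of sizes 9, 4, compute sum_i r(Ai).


r(Ai) = min(|Ai|, 6) for each part.
Sum = min(9,6) + min(4,6)
    = 6 + 4
    = 10.

10


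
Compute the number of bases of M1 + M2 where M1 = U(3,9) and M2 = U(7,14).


Bases of a direct sum M1 + M2: |B| = |B(M1)| * |B(M2)|.
|B(U(3,9))| = C(9,3) = 84.
|B(U(7,14))| = C(14,7) = 3432.
Total bases = 84 * 3432 = 288288.

288288
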